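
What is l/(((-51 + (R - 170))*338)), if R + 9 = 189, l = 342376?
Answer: -171188/6929 ≈ -24.706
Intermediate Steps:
R = 180 (R = -9 + 189 = 180)
l/(((-51 + (R - 170))*338)) = 342376/(((-51 + (180 - 170))*338)) = 342376/(((-51 + 10)*338)) = 342376/((-41*338)) = 342376/(-13858) = 342376*(-1/13858) = -171188/6929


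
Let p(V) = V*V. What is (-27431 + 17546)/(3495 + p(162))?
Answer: -3295/9913 ≈ -0.33239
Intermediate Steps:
p(V) = V²
(-27431 + 17546)/(3495 + p(162)) = (-27431 + 17546)/(3495 + 162²) = -9885/(3495 + 26244) = -9885/29739 = -9885*1/29739 = -3295/9913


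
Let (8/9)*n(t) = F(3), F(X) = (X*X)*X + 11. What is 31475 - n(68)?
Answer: 125729/4 ≈ 31432.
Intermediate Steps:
F(X) = 11 + X³ (F(X) = X²*X + 11 = X³ + 11 = 11 + X³)
n(t) = 171/4 (n(t) = 9*(11 + 3³)/8 = 9*(11 + 27)/8 = (9/8)*38 = 171/4)
31475 - n(68) = 31475 - 1*171/4 = 31475 - 171/4 = 125729/4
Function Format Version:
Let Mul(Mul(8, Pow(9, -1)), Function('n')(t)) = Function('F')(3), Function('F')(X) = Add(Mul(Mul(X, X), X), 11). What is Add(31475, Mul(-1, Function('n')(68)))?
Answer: Rational(125729, 4) ≈ 31432.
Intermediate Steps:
Function('F')(X) = Add(11, Pow(X, 3)) (Function('F')(X) = Add(Mul(Pow(X, 2), X), 11) = Add(Pow(X, 3), 11) = Add(11, Pow(X, 3)))
Function('n')(t) = Rational(171, 4) (Function('n')(t) = Mul(Rational(9, 8), Add(11, Pow(3, 3))) = Mul(Rational(9, 8), Add(11, 27)) = Mul(Rational(9, 8), 38) = Rational(171, 4))
Add(31475, Mul(-1, Function('n')(68))) = Add(31475, Mul(-1, Rational(171, 4))) = Add(31475, Rational(-171, 4)) = Rational(125729, 4)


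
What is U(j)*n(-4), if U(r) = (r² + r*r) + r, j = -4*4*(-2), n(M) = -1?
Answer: -2080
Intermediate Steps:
j = 32 (j = -16*(-2) = 32)
U(r) = r + 2*r² (U(r) = (r² + r²) + r = 2*r² + r = r + 2*r²)
U(j)*n(-4) = (32*(1 + 2*32))*(-1) = (32*(1 + 64))*(-1) = (32*65)*(-1) = 2080*(-1) = -2080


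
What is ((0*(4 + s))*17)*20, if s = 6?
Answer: 0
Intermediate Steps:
((0*(4 + s))*17)*20 = ((0*(4 + 6))*17)*20 = ((0*10)*17)*20 = (0*17)*20 = 0*20 = 0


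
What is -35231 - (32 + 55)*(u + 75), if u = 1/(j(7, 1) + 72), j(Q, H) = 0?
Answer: -1002173/24 ≈ -41757.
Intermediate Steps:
u = 1/72 (u = 1/(0 + 72) = 1/72 ≈ 0.013889)
-35231 - (32 + 55)*(u + 75) = -35231 - (32 + 55)*(1/72 + 75) = -35231 - 87*5401/72 = -35231 - 1*156629/24 = -35231 - 156629/24 = -1002173/24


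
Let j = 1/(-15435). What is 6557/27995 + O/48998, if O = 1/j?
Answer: -110822939/1371699010 ≈ -0.080792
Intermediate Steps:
j = -1/15435 ≈ -6.4788e-5
O = -15435 (O = 1/(-1/15435) = -15435)
6557/27995 + O/48998 = 6557/27995 - 15435/48998 = -110822939/1371699010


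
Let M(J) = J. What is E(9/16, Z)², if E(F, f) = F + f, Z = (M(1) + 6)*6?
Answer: 463761/256 ≈ 1811.6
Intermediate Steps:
Z = 42 (Z = (1 + 6)*6 = 7*6 = 42)
E(9/16, Z)² = (9/16 + 42)² = (681/16)² = 463761/256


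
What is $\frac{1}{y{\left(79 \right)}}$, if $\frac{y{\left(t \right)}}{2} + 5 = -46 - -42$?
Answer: $- \frac{1}{18} \approx -0.055556$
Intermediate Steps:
$y{\left(t \right)} = -18$ ($y{\left(t \right)} = -10 + 2 \left(-46 - -42\right) = -10 + 2 \left(-46 + 42\right) = -10 + 2 \left(-4\right) = -10 - 8 = -18$)
$\frac{1}{y{\left(79 \right)}} = \frac{1}{-18} = - \frac{1}{18}$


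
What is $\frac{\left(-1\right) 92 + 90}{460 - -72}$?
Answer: $- \frac{1}{266} \approx -0.0037594$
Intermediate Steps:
$\frac{\left(-1\right) 92 + 90}{460 - -72} = \frac{-92 + 90}{460 + 72} = - \frac{2}{532} = \left(-2\right) \frac{1}{532} = - \frac{1}{266}$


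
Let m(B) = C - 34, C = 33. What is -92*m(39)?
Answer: 92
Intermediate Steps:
m(B) = -1 (m(B) = 33 - 34 = -1)
-92*m(39) = -92*(-1) = 92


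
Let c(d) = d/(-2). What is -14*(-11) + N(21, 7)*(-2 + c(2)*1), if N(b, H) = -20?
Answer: 214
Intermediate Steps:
c(d) = -d/2 (c(d) = d*(-1/2) = -d/2)
-14*(-11) + N(21, 7)*(-2 + c(2)*1) = -14*(-11) - 20*(-2 - 1/2*2*1) = 154 - 20*(-2 - 1*1) = 154 - 20*(-2 - 1) = 154 - 20*(-3) = 154 + 60 = 214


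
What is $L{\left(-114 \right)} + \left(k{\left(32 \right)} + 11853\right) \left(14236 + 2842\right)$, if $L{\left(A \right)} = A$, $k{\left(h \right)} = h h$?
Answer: $219913292$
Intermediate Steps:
$k{\left(h \right)} = h^{2}$
$L{\left(-114 \right)} + \left(k{\left(32 \right)} + 11853\right) \left(14236 + 2842\right) = -114 + \left(32^{2} + 11853\right) \left(14236 + 2842\right) = -114 + \left(1024 + 11853\right) 17078 = -114 + 12877 \cdot 17078 = -114 + 219913406 = 219913292$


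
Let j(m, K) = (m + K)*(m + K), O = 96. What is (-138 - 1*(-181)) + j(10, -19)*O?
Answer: 7819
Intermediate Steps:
j(m, K) = (K + m)**2 (j(m, K) = (K + m)*(K + m) = (K + m)**2)
(-138 - 1*(-181)) + j(10, -19)*O = (-138 - 1*(-181)) + (-19 + 10)**2*96 = (-138 + 181) + (-9)**2*96 = 43 + 81*96 = 43 + 7776 = 7819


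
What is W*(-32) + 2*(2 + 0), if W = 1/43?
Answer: 140/43 ≈ 3.2558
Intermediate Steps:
W = 1/43 ≈ 0.023256
W*(-32) + 2*(2 + 0) = (1/43)*(-32) + 2*(2 + 0) = -32/43 + 2*2 = -32/43 + 4 = 140/43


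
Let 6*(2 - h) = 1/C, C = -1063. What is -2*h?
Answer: -12757/3189 ≈ -4.0003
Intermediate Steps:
h = 12757/6378 (h = 2 - ⅙/(-1063) = 2 - ⅙*(-1/1063) = 2 + 1/6378 = 12757/6378 ≈ 2.0002)
-2*h = -2*12757/6378 = -12757/3189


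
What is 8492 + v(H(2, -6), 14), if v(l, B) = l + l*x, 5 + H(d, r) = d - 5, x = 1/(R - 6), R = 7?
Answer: 8476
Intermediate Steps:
x = 1 (x = 1/(7 - 6) = 1/1 = 1)
H(d, r) = -10 + d (H(d, r) = -5 + (d - 5) = -5 + (-5 + d) = -10 + d)
v(l, B) = 2*l (v(l, B) = l + l*1 = l + l = 2*l)
8492 + v(H(2, -6), 14) = 8492 + 2*(-10 + 2) = 8492 + 2*(-8) = 8492 - 16 = 8476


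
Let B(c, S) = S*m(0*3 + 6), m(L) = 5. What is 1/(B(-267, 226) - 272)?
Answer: 1/858 ≈ 0.0011655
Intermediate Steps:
B(c, S) = 5*S (B(c, S) = S*5 = 5*S)
1/(B(-267, 226) - 272) = 1/(5*226 - 272) = 1/(1130 - 272) = 1/858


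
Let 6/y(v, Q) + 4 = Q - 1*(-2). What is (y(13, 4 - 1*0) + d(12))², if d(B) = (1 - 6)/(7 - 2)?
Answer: 4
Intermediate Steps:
y(v, Q) = 6/(-2 + Q) (y(v, Q) = 6/(-4 + (Q - 1*(-2))) = 6/(-4 + (Q + 2)) = 6/(-4 + (2 + Q)) = 6/(-2 + Q))
d(B) = -1 (d(B) = -5/5 = -5*⅕ = -1)
(y(13, 4 - 1*0) + d(12))² = (6/(-2 + (4 - 1*0)) - 1)² = (6/(-2 + (4 + 0)) - 1)² = (6/(-2 + 4) - 1)² = (6/2 - 1)² = (6*(½) - 1)² = (3 - 1)² = 2² = 4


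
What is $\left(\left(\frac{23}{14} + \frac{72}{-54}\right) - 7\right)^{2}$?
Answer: $\frac{78961}{1764} \approx 44.762$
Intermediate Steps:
$\left(\left(\frac{23}{14} + \frac{72}{-54}\right) - 7\right)^{2} = \left(\left(23 \cdot \frac{1}{14} + 72 \left(- \frac{1}{54}\right)\right) - 7\right)^{2} = \left(\left(\frac{23}{14} - \frac{4}{3}\right) - 7\right)^{2} = \left(\frac{13}{42} - 7\right)^{2} = \left(- \frac{281}{42}\right)^{2} = \frac{78961}{1764}$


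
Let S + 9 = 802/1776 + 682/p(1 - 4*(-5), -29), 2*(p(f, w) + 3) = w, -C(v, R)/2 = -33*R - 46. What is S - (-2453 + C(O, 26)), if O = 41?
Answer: 18569683/31080 ≈ 597.48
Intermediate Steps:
C(v, R) = 92 + 66*R (C(v, R) = -2*(-33*R - 46) = -2*(-46 - 33*R) = 92 + 66*R)
p(f, w) = -3 + w/2
S = -1476917/31080 (S = -9 + (802/1776 + 682/(-3 + (½)*(-29))) = -9 + (802*(1/1776) + 682/(-3 - 29/2)) = -9 + (401/888 + 682/(-35/2)) = -9 + (401/888 + 682*(-2/35)) = -9 + (401/888 - 1364/35) = -9 - 1197197/31080 = -1476917/31080 ≈ -47.520)
S - (-2453 + C(O, 26)) = -1476917/31080 - (-2453 + (92 + 66*26)) = -1476917/31080 - (-2453 + (92 + 1716)) = -1476917/31080 - (-2453 + 1808) = -1476917/31080 - 1*(-645) = -1476917/31080 + 645 = 18569683/31080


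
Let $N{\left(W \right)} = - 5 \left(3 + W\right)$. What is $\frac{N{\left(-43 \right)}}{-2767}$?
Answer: $- \frac{200}{2767} \approx -0.07228$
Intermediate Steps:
$N{\left(W \right)} = -15 - 5 W$
$\frac{N{\left(-43 \right)}}{-2767} = \frac{-15 - -215}{-2767} = \left(-15 + 215\right) \left(- \frac{1}{2767}\right) = 200 \left(- \frac{1}{2767}\right) = - \frac{200}{2767}$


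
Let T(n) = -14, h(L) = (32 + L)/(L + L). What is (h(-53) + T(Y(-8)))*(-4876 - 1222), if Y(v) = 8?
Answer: 4460687/53 ≈ 84164.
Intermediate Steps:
h(L) = (32 + L)/(2*L) (h(L) = (32 + L)/((2*L)) = (32 + L)*(1/(2*L)) = (32 + L)/(2*L))
(h(-53) + T(Y(-8)))*(-4876 - 1222) = ((1/2)*(32 - 53)/(-53) - 14)*(-4876 - 1222) = ((1/2)*(-1/53)*(-21) - 14)*(-6098) = (21/106 - 14)*(-6098) = -1463/106*(-6098) = 4460687/53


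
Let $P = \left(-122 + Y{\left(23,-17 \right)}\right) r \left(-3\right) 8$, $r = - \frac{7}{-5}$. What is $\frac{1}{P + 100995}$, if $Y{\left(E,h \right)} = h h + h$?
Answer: $\frac{1}{95955} \approx 1.0422 \cdot 10^{-5}$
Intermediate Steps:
$r = \frac{7}{5}$ ($r = \left(-7\right) \left(- \frac{1}{5}\right) = \frac{7}{5} \approx 1.4$)
$Y{\left(E,h \right)} = h + h^{2}$ ($Y{\left(E,h \right)} = h^{2} + h = h + h^{2}$)
$P = -5040$ ($P = \left(-122 - 17 \left(1 - 17\right)\right) \frac{7}{5} \left(-3\right) 8 = \left(-122 - -272\right) \left(\left(- \frac{21}{5}\right) 8\right) = \left(-122 + 272\right) \left(- \frac{168}{5}\right) = 150 \left(- \frac{168}{5}\right) = -5040$)
$\frac{1}{P + 100995} = \frac{1}{-5040 + 100995} = \frac{1}{95955}$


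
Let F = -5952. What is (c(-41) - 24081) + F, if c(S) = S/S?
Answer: -30032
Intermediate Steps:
c(S) = 1
(c(-41) - 24081) + F = (1 - 24081) - 5952 = -24080 - 5952 = -30032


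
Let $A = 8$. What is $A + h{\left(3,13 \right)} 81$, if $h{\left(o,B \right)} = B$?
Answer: $1061$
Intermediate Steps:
$A + h{\left(3,13 \right)} 81 = 8 + 13 \cdot 81 = 8 + 1053 = 1061$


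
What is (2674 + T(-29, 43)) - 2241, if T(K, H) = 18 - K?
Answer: 480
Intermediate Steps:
(2674 + T(-29, 43)) - 2241 = (2674 + (18 - 1*(-29))) - 2241 = (2674 + (18 + 29)) - 2241 = (2674 + 47) - 2241 = 2721 - 2241 = 480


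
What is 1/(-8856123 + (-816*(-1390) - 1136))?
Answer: -1/7723019 ≈ -1.2948e-7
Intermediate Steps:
1/(-8856123 + (-816*(-1390) - 1136)) = 1/(-8856123 + (1134240 - 1136)) = 1/(-8856123 + 1133104) = 1/(-7723019) = -1/7723019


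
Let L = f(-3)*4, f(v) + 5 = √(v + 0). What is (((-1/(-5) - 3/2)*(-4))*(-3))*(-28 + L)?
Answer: 3744/5 - 312*I*√3/5 ≈ 748.8 - 108.08*I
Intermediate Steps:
f(v) = -5 + √v (f(v) = -5 + √(v + 0) = -5 + √v)
L = -20 + 4*I*√3 (L = (-5 + √(-3))*4 = (-5 + I*√3)*4 = -20 + 4*I*√3 ≈ -20.0 + 6.9282*I)
(((-1/(-5) - 3/2)*(-4))*(-3))*(-28 + L) = (((-1/(-5) - 3/2)*(-4))*(-3))*(-28 + (-20 + 4*I*√3)) = (((-1*(-⅕) - 3*½)*(-4))*(-3))*(-48 + 4*I*√3) = (((⅕ - 3/2)*(-4))*(-3))*(-48 + 4*I*√3) = (-13/10*(-4)*(-3))*(-48 + 4*I*√3) = ((26/5)*(-3))*(-48 + 4*I*√3) = -78*(-48 + 4*I*√3)/5 = 3744/5 - 312*I*√3/5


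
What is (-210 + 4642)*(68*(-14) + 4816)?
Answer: 17125248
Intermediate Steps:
(-210 + 4642)*(68*(-14) + 4816) = 4432*(-952 + 4816) = 4432*3864 = 17125248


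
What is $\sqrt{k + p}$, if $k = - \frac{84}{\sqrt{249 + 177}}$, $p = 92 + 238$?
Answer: $\frac{\sqrt{1663530 - 994 \sqrt{426}}}{71} \approx 18.054$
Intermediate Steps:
$p = 330$
$k = - \frac{14 \sqrt{426}}{71}$ ($k = - \frac{84}{\sqrt{426}} = - 84 \frac{\sqrt{426}}{426} = - \frac{14 \sqrt{426}}{71} \approx -4.0698$)
$\sqrt{k + p} = \sqrt{- \frac{14 \sqrt{426}}{71} + 330} = \sqrt{330 - \frac{14 \sqrt{426}}{71}}$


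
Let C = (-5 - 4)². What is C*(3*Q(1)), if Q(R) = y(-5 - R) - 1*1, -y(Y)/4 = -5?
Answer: 4617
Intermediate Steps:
y(Y) = 20 (y(Y) = -4*(-5) = 20)
Q(R) = 19 (Q(R) = 20 - 1*1 = 20 - 1 = 19)
C = 81 (C = (-9)² = 81)
C*(3*Q(1)) = 81*(3*19) = 81*57 = 4617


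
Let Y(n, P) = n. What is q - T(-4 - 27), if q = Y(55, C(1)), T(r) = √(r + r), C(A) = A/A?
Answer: 55 - I*√62 ≈ 55.0 - 7.874*I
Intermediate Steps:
C(A) = 1
T(r) = √2*√r (T(r) = √(2*r) = √2*√r)
q = 55
q - T(-4 - 27) = 55 - √2*√(-4 - 27) = 55 - √2*√(-31) = 55 - √2*I*√31 = 55 - I*√62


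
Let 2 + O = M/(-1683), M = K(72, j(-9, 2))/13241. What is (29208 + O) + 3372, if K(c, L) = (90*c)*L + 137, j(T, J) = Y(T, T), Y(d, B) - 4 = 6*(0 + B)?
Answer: 725988120397/22284603 ≈ 32578.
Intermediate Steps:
Y(d, B) = 4 + 6*B (Y(d, B) = 4 + 6*(0 + B) = 4 + 6*B)
j(T, J) = 4 + 6*T
K(c, L) = 137 + 90*L*c (K(c, L) = 90*L*c + 137 = 137 + 90*L*c)
M = -323863/13241 (M = (137 + 90*(4 + 6*(-9))*72)/13241 = (137 + 90*(4 - 54)*72)*(1/13241) = (137 + 90*(-50)*72)*(1/13241) = (137 - 324000)*(1/13241) = -323863*1/13241 = -323863/13241 ≈ -24.459)
O = -44245343/22284603 (O = -2 - 323863/13241/(-1683) = -2 - 323863/13241*(-1/1683) = -2 + 323863/22284603 = -44245343/22284603 ≈ -1.9855)
(29208 + O) + 3372 = (29208 - 44245343/22284603) + 3372 = 650844439081/22284603 + 3372 = 725988120397/22284603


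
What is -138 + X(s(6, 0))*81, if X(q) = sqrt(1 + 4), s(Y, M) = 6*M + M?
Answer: -138 + 81*sqrt(5) ≈ 43.122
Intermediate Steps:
s(Y, M) = 7*M
X(q) = sqrt(5)
-138 + X(s(6, 0))*81 = -138 + sqrt(5)*81 = -138 + 81*sqrt(5)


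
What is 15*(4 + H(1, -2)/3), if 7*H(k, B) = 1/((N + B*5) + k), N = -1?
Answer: 839/14 ≈ 59.929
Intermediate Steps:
H(k, B) = 1/(7*(-1 + k + 5*B)) (H(k, B) = 1/(7*((-1 + B*5) + k)) = 1/(7*((-1 + 5*B) + k)) = 1/(7*(-1 + k + 5*B)))
15*(4 + H(1, -2)/3) = 15*(4 + (1/(7*(-1 + 1 + 5*(-2))))/3) = 15*(4 + (1/(7*(-1 + 1 - 10)))*(1/3)) = 15*(4 + ((1/7)/(-10))*(1/3)) = 15*(4 + ((1/7)*(-1/10))*(1/3)) = 15*(4 - 1/70*1/3) = 15*(4 - 1/210) = 15*(839/210) = 839/14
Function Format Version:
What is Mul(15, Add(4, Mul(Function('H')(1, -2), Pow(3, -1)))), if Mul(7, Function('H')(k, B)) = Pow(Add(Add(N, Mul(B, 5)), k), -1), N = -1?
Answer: Rational(839, 14) ≈ 59.929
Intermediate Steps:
Function('H')(k, B) = Mul(Rational(1, 7), Pow(Add(-1, k, Mul(5, B)), -1)) (Function('H')(k, B) = Mul(Rational(1, 7), Pow(Add(Add(-1, Mul(B, 5)), k), -1)) = Mul(Rational(1, 7), Pow(Add(Add(-1, Mul(5, B)), k), -1)) = Mul(Rational(1, 7), Pow(Add(-1, k, Mul(5, B)), -1)))
Mul(15, Add(4, Mul(Function('H')(1, -2), Pow(3, -1)))) = Mul(15, Add(4, Mul(Mul(Rational(1, 7), Pow(Add(-1, 1, Mul(5, -2)), -1)), Pow(3, -1)))) = Mul(15, Add(4, Mul(Mul(Rational(1, 7), Pow(Add(-1, 1, -10), -1)), Rational(1, 3)))) = Mul(15, Add(4, Mul(Mul(Rational(1, 7), Pow(-10, -1)), Rational(1, 3)))) = Mul(15, Add(4, Mul(Mul(Rational(1, 7), Rational(-1, 10)), Rational(1, 3)))) = Mul(15, Add(4, Mul(Rational(-1, 70), Rational(1, 3)))) = Mul(15, Add(4, Rational(-1, 210))) = Mul(15, Rational(839, 210)) = Rational(839, 14)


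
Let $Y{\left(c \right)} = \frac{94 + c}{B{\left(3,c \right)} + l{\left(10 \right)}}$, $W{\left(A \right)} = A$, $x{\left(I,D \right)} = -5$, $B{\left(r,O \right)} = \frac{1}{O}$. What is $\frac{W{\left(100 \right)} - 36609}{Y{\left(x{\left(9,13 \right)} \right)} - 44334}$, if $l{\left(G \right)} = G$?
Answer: $\frac{1788941}{2171921} \approx 0.82367$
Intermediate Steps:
$Y{\left(c \right)} = \frac{94 + c}{10 + \frac{1}{c}}$ ($Y{\left(c \right)} = \frac{94 + c}{\frac{1}{c} + 10} = \frac{94 + c}{10 + \frac{1}{c}}$)
$\frac{W{\left(100 \right)} - 36609}{Y{\left(x{\left(9,13 \right)} \right)} - 44334} = \frac{100 - 36609}{- \frac{5 \left(94 - 5\right)}{1 + 10 \left(-5\right)} - 44334} = - \frac{36509}{\left(-5\right) \frac{1}{1 - 50} \cdot 89 - 44334} = - \frac{36509}{\left(-5\right) \frac{1}{-49} \cdot 89 - 44334} = - \frac{36509}{\left(-5\right) \left(- \frac{1}{49}\right) 89 - 44334} = - \frac{36509}{\frac{445}{49} - 44334} = - \frac{36509}{- \frac{2171921}{49}} = \left(-36509\right) \left(- \frac{49}{2171921}\right) = \frac{1788941}{2171921}$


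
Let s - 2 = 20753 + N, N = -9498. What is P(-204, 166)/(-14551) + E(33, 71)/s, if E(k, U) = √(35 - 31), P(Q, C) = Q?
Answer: 2325530/163800607 ≈ 0.014197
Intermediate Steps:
E(k, U) = 2 (E(k, U) = √4 = 2)
s = 11257 (s = 2 + (20753 - 9498) = 2 + 11255 = 11257)
P(-204, 166)/(-14551) + E(33, 71)/s = -204/(-14551) + 2/11257 = -204*(-1/14551) + 2*(1/11257) = 204/14551 + 2/11257 = 2325530/163800607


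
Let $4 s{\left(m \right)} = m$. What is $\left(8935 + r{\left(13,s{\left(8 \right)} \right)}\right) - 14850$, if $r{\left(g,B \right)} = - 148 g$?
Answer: $-7839$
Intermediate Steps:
$s{\left(m \right)} = \frac{m}{4}$
$\left(8935 + r{\left(13,s{\left(8 \right)} \right)}\right) - 14850 = \left(8935 - 1924\right) - 14850 = 7011 - 14850 = -7839$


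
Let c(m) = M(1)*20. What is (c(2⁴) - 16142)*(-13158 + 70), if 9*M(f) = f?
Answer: 1901136704/9 ≈ 2.1124e+8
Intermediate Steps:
M(f) = f/9
c(m) = 20/9 (c(m) = ((⅑)*1)*20 = (⅑)*20 = 20/9)
(c(2⁴) - 16142)*(-13158 + 70) = (20/9 - 16142)*(-13158 + 70) = -145258/9*(-13088) = 1901136704/9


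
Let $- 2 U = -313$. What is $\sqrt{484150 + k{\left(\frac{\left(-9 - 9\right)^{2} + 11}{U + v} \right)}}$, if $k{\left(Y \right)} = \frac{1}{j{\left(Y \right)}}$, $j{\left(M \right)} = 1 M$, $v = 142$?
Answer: $\frac{\sqrt{217335334990}}{670} \approx 695.81$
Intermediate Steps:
$U = \frac{313}{2}$ ($U = \left(- \frac{1}{2}\right) \left(-313\right) = \frac{313}{2} \approx 156.5$)
$j{\left(M \right)} = M$
$k{\left(Y \right)} = \frac{1}{Y}$
$\sqrt{484150 + k{\left(\frac{\left(-9 - 9\right)^{2} + 11}{U + v} \right)}} = \sqrt{484150 + \frac{1}{\left(\left(-9 - 9\right)^{2} + 11\right) \frac{1}{\frac{313}{2} + 142}}} = \sqrt{484150 + \frac{1}{\left(\left(-18\right)^{2} + 11\right) \frac{1}{\frac{597}{2}}}} = \sqrt{484150 + \frac{1}{\left(324 + 11\right) \frac{2}{597}}} = \sqrt{484150 + \frac{1}{335 \cdot \frac{2}{597}}} = \sqrt{484150 + \frac{1}{\frac{670}{597}}} = \sqrt{484150 + \frac{597}{670}} = \sqrt{\frac{324381097}{670}} = \frac{\sqrt{217335334990}}{670}$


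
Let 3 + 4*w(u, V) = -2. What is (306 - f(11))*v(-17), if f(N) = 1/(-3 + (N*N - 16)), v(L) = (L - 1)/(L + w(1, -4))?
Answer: 374532/1241 ≈ 301.80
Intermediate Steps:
w(u, V) = -5/4 (w(u, V) = -3/4 + (1/4)*(-2) = -3/4 - 1/2 = -5/4)
v(L) = (-1 + L)/(-5/4 + L) (v(L) = (L - 1)/(L - 5/4) = (-1 + L)/(-5/4 + L))
f(N) = 1/(-19 + N**2) (f(N) = 1/(-3 + (N**2 - 16)) = 1/(-3 + (-16 + N**2)) = 1/(-19 + N**2))
(306 - f(11))*v(-17) = (306 - 1/(-19 + 11**2))*(4*(-1 - 17)/(-5 + 4*(-17))) = (306 - 1/(-19 + 121))*(4*(-18)/(-5 - 68)) = (306 - 1/102)*(4*(-18)/(-73)) = (306 - 1*1/102)*(4*(-1/73)*(-18)) = (306 - 1/102)*(72/73) = (31211/102)*(72/73) = 374532/1241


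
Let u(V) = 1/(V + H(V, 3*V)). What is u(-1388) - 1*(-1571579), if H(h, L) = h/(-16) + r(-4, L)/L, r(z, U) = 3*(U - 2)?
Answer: 2831936637663/1801969 ≈ 1.5716e+6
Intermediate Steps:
r(z, U) = -6 + 3*U (r(z, U) = 3*(-2 + U) = -6 + 3*U)
H(h, L) = -h/16 + (-6 + 3*L)/L (H(h, L) = h/(-16) + (-6 + 3*L)/L = h*(-1/16) + (-6 + 3*L)/L = -h/16 + (-6 + 3*L)/L)
u(V) = 1/(3 - 2/V + 15*V/16) (u(V) = 1/(V + (3 - 6*1/(3*V) - V/16)) = 1/(V + (3 - 2/V - V/16)) = 1/(3 - 2/V + 15*V/16))
u(-1388) - 1*(-1571579) = 16*(-1388)/(-32 + 15*(-1388)**2 + 48*(-1388)) - 1*(-1571579) = 16*(-1388)/(-32 + 15*1926544 - 66624) + 1571579 = 16*(-1388)/(-32 + 28898160 - 66624) + 1571579 = 16*(-1388)/28831504 + 1571579 = 16*(-1388)*(1/28831504) + 1571579 = -1388/1801969 + 1571579 = 2831936637663/1801969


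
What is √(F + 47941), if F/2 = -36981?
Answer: I*√26021 ≈ 161.31*I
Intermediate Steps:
F = -73962 (F = 2*(-36981) = -73962)
√(F + 47941) = √(-73962 + 47941) = √(-26021) = I*√26021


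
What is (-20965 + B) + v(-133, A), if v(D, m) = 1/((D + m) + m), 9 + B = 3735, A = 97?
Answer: -1051578/61 ≈ -17239.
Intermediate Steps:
B = 3726 (B = -9 + 3735 = 3726)
v(D, m) = 1/(D + 2*m)
(-20965 + B) + v(-133, A) = (-20965 + 3726) + 1/(-133 + 2*97) = -17239 + 1/(-133 + 194) = -17239 + 1/61 = -1051578/61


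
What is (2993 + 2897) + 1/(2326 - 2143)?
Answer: 1077871/183 ≈ 5890.0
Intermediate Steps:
(2993 + 2897) + 1/(2326 - 2143) = 5890 + 1/183 = 1077871/183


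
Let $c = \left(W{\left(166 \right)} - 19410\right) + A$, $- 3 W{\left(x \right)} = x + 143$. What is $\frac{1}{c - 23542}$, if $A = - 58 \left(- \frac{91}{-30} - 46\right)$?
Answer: $- \frac{15}{608444} \approx -2.4653 \cdot 10^{-5}$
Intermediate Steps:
$W{\left(x \right)} = - \frac{143}{3} - \frac{x}{3}$ ($W{\left(x \right)} = - \frac{x + 143}{3} = - \frac{143 + x}{3} = - \frac{143}{3} - \frac{x}{3}$)
$A = \frac{37381}{15}$ ($A = - 58 \left(\left(-91\right) \left(- \frac{1}{30}\right) - 46\right) = - 58 \left(\frac{91}{30} - 46\right) = \left(-58\right) \left(- \frac{1289}{30}\right) = \frac{37381}{15} \approx 2492.1$)
$c = - \frac{255314}{15}$ ($c = \left(\left(- \frac{143}{3} - \frac{166}{3}\right) - 19410\right) + \frac{37381}{15} = \left(-103 - 19410\right) + \frac{37381}{15} = -19513 + \frac{37381}{15} = - \frac{255314}{15} \approx -17021.0$)
$\frac{1}{c - 23542} = \frac{1}{- \frac{255314}{15} - 23542} = \frac{1}{- \frac{608444}{15}} = - \frac{15}{608444}$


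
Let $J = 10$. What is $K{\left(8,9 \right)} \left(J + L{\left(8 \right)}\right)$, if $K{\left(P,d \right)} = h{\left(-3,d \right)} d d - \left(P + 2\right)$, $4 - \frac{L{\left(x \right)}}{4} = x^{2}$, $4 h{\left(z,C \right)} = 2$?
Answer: $-7015$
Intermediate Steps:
$h{\left(z,C \right)} = \frac{1}{2}$ ($h{\left(z,C \right)} = \frac{1}{4} \cdot 2 = \frac{1}{2}$)
$L{\left(x \right)} = 16 - 4 x^{2}$
$K{\left(P,d \right)} = -2 + \frac{d^{2}}{2} - P$ ($K{\left(P,d \right)} = \frac{d}{2} d - \left(P + 2\right) = \frac{d^{2}}{2} - \left(2 + P\right) = -2 + \frac{d^{2}}{2} - P$)
$K{\left(8,9 \right)} \left(J + L{\left(8 \right)}\right) = \left(-2 + \frac{9^{2}}{2} - 8\right) \left(10 + \left(16 - 4 \cdot 8^{2}\right)\right) = \left(-2 + \frac{1}{2} \cdot 81 - 8\right) \left(10 + \left(16 - 256\right)\right) = \left(-2 + \frac{81}{2} - 8\right) \left(10 + \left(16 - 256\right)\right) = \frac{61 \left(10 - 240\right)}{2} = \frac{61}{2} \left(-230\right) = -7015$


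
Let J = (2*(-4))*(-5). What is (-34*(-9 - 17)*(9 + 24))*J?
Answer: 1166880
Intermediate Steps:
J = 40 (J = -8*(-5) = 40)
(-34*(-9 - 17)*(9 + 24))*J = -34*(-9 - 17)*(9 + 24)*40 = -(-884)*33*40 = -34*(-858)*40 = 29172*40 = 1166880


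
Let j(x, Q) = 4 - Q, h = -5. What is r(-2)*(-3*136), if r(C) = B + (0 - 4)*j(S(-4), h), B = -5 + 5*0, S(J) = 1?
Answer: 16728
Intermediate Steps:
B = -5 (B = -5 + 0 = -5)
r(C) = -41 (r(C) = -5 + (0 - 4)*(4 - 1*(-5)) = -5 - 4*(4 + 5) = -5 - 4*9 = -5 - 36 = -41)
r(-2)*(-3*136) = -(-123)*136 = -41*(-408) = 16728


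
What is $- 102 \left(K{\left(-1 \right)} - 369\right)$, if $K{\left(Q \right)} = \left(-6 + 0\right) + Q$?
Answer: $38352$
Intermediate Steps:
$K{\left(Q \right)} = -6 + Q$
$- 102 \left(K{\left(-1 \right)} - 369\right) = - 102 \left(\left(-6 - 1\right) - 369\right) = - 102 \left(-7 - 369\right) = \left(-102\right) \left(-376\right) = 38352$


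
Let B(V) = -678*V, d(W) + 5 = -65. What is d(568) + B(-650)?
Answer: 440630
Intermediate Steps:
d(W) = -70 (d(W) = -5 - 65 = -70)
d(568) + B(-650) = -70 - 678*(-650) = -70 + 440700 = 440630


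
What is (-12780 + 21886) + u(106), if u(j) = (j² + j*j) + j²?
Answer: 42814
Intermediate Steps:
u(j) = 3*j² (u(j) = (j² + j²) + j² = 2*j² + j² = 3*j²)
(-12780 + 21886) + u(106) = (-12780 + 21886) + 3*106² = 9106 + 3*11236 = 9106 + 33708 = 42814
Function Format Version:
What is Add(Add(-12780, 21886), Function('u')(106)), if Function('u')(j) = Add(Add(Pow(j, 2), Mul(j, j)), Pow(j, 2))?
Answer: 42814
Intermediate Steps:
Function('u')(j) = Mul(3, Pow(j, 2)) (Function('u')(j) = Add(Add(Pow(j, 2), Pow(j, 2)), Pow(j, 2)) = Add(Mul(2, Pow(j, 2)), Pow(j, 2)) = Mul(3, Pow(j, 2)))
Add(Add(-12780, 21886), Function('u')(106)) = Add(Add(-12780, 21886), Mul(3, Pow(106, 2))) = Add(9106, Mul(3, 11236)) = Add(9106, 33708) = 42814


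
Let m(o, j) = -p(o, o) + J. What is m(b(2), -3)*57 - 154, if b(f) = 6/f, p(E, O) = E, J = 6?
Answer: 17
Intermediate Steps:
m(o, j) = 6 - o (m(o, j) = -o + 6 = 6 - o)
m(b(2), -3)*57 - 154 = (6 - 6/2)*57 - 154 = (6 - 1*3)*57 - 154 = (6 - 3)*57 - 154 = 3*57 - 154 = 171 - 154 = 17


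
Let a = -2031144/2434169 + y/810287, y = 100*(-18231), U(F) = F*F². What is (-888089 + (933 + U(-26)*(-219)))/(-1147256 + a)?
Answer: -1460538138033981991/565706426539781999 ≈ -2.5818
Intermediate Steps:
U(F) = F³
y = -1823100
a = -6083543082228/1972375496503 (a = -2031144/2434169 - 1823100/810287 = -6083543082228/1972375496503 ≈ -3.0844)
(-888089 + (933 + U(-26)*(-219)))/(-1147256 + a) = (-888089 + (933 + (-26)³*(-219)))/(-1147256 - 6083543082228/1972375496503) = (-888089 + (933 - 17576*(-219)))/(-2262825706159127996/1972375496503) = (-888089 + (933 + 3849144))*(-1972375496503/2262825706159127996) = (-888089 + 3850077)*(-1972375496503/2262825706159127996) = 2961988*(-1972375496503/2262825706159127996) = -1460538138033981991/565706426539781999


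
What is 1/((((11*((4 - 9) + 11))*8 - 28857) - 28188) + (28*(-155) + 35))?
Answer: -1/60822 ≈ -1.6441e-5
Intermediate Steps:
1/((((11*((4 - 9) + 11))*8 - 28857) - 28188) + (28*(-155) + 35)) = 1/((((11*(-5 + 11))*8 - 28857) - 28188) + (-4340 + 35)) = 1/((((11*6)*8 - 28857) - 28188) - 4305) = 1/(((66*8 - 28857) - 28188) - 4305) = 1/(((528 - 28857) - 28188) - 4305) = 1/((-28329 - 28188) - 4305) = 1/(-56517 - 4305) = 1/(-60822) = -1/60822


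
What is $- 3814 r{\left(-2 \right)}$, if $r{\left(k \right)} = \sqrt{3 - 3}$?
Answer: $0$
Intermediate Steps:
$r{\left(k \right)} = 0$ ($r{\left(k \right)} = \sqrt{0} = 0$)
$- 3814 r{\left(-2 \right)} = \left(-3814\right) 0 = 0$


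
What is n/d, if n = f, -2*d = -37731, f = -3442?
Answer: -6884/37731 ≈ -0.18245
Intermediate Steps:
d = 37731/2 (d = -½*(-37731) = 37731/2 ≈ 18866.)
n = -3442
n/d = -3442/37731/2 = -3442*2/37731 = -6884/37731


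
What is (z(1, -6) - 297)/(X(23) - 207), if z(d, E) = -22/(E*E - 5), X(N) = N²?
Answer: -9229/9982 ≈ -0.92456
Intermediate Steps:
z(d, E) = -22/(-5 + E²) (z(d, E) = -22/(E² - 5) = -22/(-5 + E²))
(z(1, -6) - 297)/(X(23) - 207) = (-22/(-5 + (-6)²) - 297)/(23² - 207) = (-22/(-5 + 36) - 297)/(529 - 207) = (-22/31 - 297)/322 = (-22*1/31 - 297)*(1/322) = (-22/31 - 297)*(1/322) = -9229/31*1/322 = -9229/9982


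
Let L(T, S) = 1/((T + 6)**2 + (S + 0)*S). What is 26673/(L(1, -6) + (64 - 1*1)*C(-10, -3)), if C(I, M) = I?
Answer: -2267205/53549 ≈ -42.339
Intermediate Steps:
L(T, S) = 1/(S**2 + (6 + T)**2) (L(T, S) = 1/((6 + T)**2 + S*S) = 1/((6 + T)**2 + S**2) = 1/(S**2 + (6 + T)**2))
26673/(L(1, -6) + (64 - 1*1)*C(-10, -3)) = 26673/(1/((-6)**2 + (6 + 1)**2) + (64 - 1*1)*(-10)) = 26673/(1/(36 + 7**2) + (64 - 1)*(-10)) = 26673/(1/(36 + 49) + 63*(-10)) = 26673/(1/85 - 630) = 26673/(-53549/85) = 26673*(-85/53549) = -2267205/53549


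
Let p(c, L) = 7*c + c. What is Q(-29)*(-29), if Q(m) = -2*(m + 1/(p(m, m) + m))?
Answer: -15140/9 ≈ -1682.2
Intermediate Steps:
p(c, L) = 8*c
Q(m) = -2*m - 2/(9*m) (Q(m) = -2*(m + 1/(8*m + m)) = -2*(m + 1/(9*m)) = -2*m - 2/(9*m))
Q(-29)*(-29) = (-2*(-29) - 2/9/(-29))*(-29) = (58 - 2/9*(-1/29))*(-29) = (58 + 2/261)*(-29) = (15140/261)*(-29) = -15140/9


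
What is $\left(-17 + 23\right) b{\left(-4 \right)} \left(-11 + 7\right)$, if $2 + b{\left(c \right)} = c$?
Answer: $144$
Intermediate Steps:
$b{\left(c \right)} = -2 + c$
$\left(-17 + 23\right) b{\left(-4 \right)} \left(-11 + 7\right) = \left(-17 + 23\right) \left(-2 - 4\right) \left(-11 + 7\right) = 6 \left(-6\right) \left(-4\right) = \left(-36\right) \left(-4\right) = 144$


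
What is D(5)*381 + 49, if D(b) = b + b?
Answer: 3859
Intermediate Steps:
D(b) = 2*b
D(5)*381 + 49 = (2*5)*381 + 49 = 10*381 + 49 = 3810 + 49 = 3859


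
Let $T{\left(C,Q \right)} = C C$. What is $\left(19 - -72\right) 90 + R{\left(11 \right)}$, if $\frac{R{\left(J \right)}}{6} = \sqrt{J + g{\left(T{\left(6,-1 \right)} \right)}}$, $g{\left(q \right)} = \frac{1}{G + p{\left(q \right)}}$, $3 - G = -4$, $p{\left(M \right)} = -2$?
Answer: $8190 + \frac{12 \sqrt{70}}{5} \approx 8210.1$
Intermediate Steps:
$G = 7$ ($G = 3 - -4 = 3 + 4 = 7$)
$T{\left(C,Q \right)} = C^{2}$
$g{\left(q \right)} = \frac{1}{5}$ ($g{\left(q \right)} = \frac{1}{7 - 2} = \frac{1}{5}$)
$R{\left(J \right)} = 6 \sqrt{\frac{1}{5} + J}$ ($R{\left(J \right)} = 6 \sqrt{J + \frac{1}{5}} = 6 \sqrt{\frac{1}{5} + J}$)
$\left(19 - -72\right) 90 + R{\left(11 \right)} = \left(19 - -72\right) 90 + \frac{6 \sqrt{5 + 25 \cdot 11}}{5} = \left(19 + 72\right) 90 + \frac{6 \sqrt{5 + 275}}{5} = 91 \cdot 90 + \frac{6 \sqrt{280}}{5} = 8190 + \frac{6 \cdot 2 \sqrt{70}}{5} = 8190 + \frac{12 \sqrt{70}}{5}$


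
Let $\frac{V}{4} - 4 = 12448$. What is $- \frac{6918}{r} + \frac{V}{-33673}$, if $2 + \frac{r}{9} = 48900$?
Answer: $- \frac{3692092345}{2469813531} \approx -1.4949$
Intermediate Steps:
$r = 440082$ ($r = -18 + 9 \cdot 48900 = -18 + 440100 = 440082$)
$V = 49808$ ($V = 16 + 4 \cdot 12448 = 16 + 49792 = 49808$)
$- \frac{6918}{r} + \frac{V}{-33673} = - \frac{6918}{440082} + \frac{49808}{-33673} = \left(-6918\right) \frac{1}{440082} + 49808 \left(- \frac{1}{33673}\right) = - \frac{1153}{73347} - \frac{49808}{33673} = - \frac{3692092345}{2469813531}$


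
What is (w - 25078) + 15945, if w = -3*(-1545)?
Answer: -4498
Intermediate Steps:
w = 4635
(w - 25078) + 15945 = (4635 - 25078) + 15945 = -20443 + 15945 = -4498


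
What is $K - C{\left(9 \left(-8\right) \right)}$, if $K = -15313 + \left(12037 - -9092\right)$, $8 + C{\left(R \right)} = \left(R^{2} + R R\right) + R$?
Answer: $-4472$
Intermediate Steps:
$C{\left(R \right)} = -8 + R + 2 R^{2}$ ($C{\left(R \right)} = -8 + \left(\left(R^{2} + R R\right) + R\right) = -8 + \left(\left(R^{2} + R^{2}\right) + R\right) = -8 + \left(2 R^{2} + R\right) = -8 + \left(R + 2 R^{2}\right) = -8 + R + 2 R^{2}$)
$K = 5816$ ($K = -15313 + \left(12037 + 9092\right) = -15313 + 21129 = 5816$)
$K - C{\left(9 \left(-8\right) \right)} = 5816 - \left(-8 + 9 \left(-8\right) + 2 \left(9 \left(-8\right)\right)^{2}\right) = 5816 - \left(-8 - 72 + 2 \left(-72\right)^{2}\right) = 5816 - \left(-8 - 72 + 2 \cdot 5184\right) = 5816 - \left(-8 - 72 + 10368\right) = 5816 - 10288 = -4472$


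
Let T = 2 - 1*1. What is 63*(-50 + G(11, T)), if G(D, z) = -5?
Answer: -3465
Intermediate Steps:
T = 1 (T = 2 - 1 = 1)
63*(-50 + G(11, T)) = 63*(-50 - 5) = 63*(-55) = -3465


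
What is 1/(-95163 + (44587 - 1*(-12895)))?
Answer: -1/37681 ≈ -2.6539e-5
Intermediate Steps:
1/(-95163 + (44587 - 1*(-12895))) = 1/(-95163 + (44587 + 12895)) = 1/(-95163 + 57482) = 1/(-37681) = -1/37681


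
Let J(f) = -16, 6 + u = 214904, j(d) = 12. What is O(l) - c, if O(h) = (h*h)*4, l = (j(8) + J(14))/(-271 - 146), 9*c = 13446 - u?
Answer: 432472684/19321 ≈ 22384.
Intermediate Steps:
u = 214898 (u = -6 + 214904 = 214898)
c = -201452/9 (c = (13446 - 1*214898)/9 = (13446 - 214898)/9 = (⅑)*(-201452) = -201452/9 ≈ -22384.)
l = 4/417 (l = (12 - 16)/(-271 - 146) = -4/(-417) = -4*(-1/417) = 4/417 ≈ 0.0095923)
O(h) = 4*h² (O(h) = h²*4 = 4*h²)
O(l) - c = 4*(4/417)² - 1*(-201452/9) = 4*(16/173889) + 201452/9 = 64/173889 + 201452/9 = 432472684/19321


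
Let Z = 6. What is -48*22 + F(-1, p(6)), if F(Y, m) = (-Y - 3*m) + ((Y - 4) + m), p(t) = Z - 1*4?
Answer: -1064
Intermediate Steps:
p(t) = 2 (p(t) = 6 - 1*4 = 6 - 4 = 2)
F(Y, m) = -4 - 2*m (F(Y, m) = (-Y - 3*m) + ((-4 + Y) + m) = (-Y - 3*m) + (-4 + Y + m) = -4 - 2*m)
-48*22 + F(-1, p(6)) = -48*22 + (-4 - 2*2) = -1056 + (-4 - 4) = -1056 - 8 = -1064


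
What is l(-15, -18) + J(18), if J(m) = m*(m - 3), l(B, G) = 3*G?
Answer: 216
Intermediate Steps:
J(m) = m*(-3 + m)
l(-15, -18) + J(18) = 3*(-18) + 18*(-3 + 18) = -54 + 18*15 = -54 + 270 = 216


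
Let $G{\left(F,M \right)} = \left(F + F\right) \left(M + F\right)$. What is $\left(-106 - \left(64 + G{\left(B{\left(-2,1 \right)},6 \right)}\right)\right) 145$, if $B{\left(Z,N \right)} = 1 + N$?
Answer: $-29290$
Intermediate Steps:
$G{\left(F,M \right)} = 2 F \left(F + M\right)$
$\left(-106 - \left(64 + G{\left(B{\left(-2,1 \right)},6 \right)}\right)\right) 145 = \left(-106 - \left(64 + 2 \left(1 + 1\right) \left(\left(1 + 1\right) + 6\right)\right)\right) 145 = \left(-106 - \left(64 + 2 \cdot 2 \left(2 + 6\right)\right)\right) 145 = \left(-106 - \left(64 + 2 \cdot 2 \cdot 8\right)\right) 145 = \left(-106 - 96\right) 145 = \left(-202\right) 145 = -29290$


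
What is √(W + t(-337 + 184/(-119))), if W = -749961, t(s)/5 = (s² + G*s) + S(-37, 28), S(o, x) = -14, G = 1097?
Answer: I*√28801906351/119 ≈ 1426.1*I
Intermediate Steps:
t(s) = -70 + 5*s² + 5485*s (t(s) = 5*((s² + 1097*s) - 14) = 5*(-14 + s² + 1097*s) = -70 + 5*s² + 5485*s)
√(W + t(-337 + 184/(-119))) = √(-749961 + (-70 + 5*(-337 + 184/(-119))² + 5485*(-337 + 184/(-119)))) = √(-749961 + (-70 + 5*(-337 + 184*(-1/119))² + 5485*(-337 + 184*(-1/119)))) = √(-749961 + (-70 + 5*(-337 - 184/119)² + 5485*(-337 - 184/119))) = √(-749961 + (-70 + 5*(-40287/119)² + 5485*(-40287/119))) = √(-749961 + (-70 + 5*(1623042369/14161) - 220974195/119)) = √(-749961 + (-70 + 8115211845/14161 - 220974195/119)) = √(-749961 - 18181708630/14161) = √(-28801906351/14161) = I*√28801906351/119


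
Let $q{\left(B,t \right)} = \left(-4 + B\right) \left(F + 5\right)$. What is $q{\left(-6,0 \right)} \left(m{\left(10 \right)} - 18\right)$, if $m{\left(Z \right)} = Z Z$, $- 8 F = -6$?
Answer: $-4715$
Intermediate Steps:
$F = \frac{3}{4}$ ($F = \left(- \frac{1}{8}\right) \left(-6\right) = \frac{3}{4} \approx 0.75$)
$q{\left(B,t \right)} = -23 + \frac{23 B}{4}$ ($q{\left(B,t \right)} = \left(-4 + B\right) \left(\frac{3}{4} + 5\right) = \left(-4 + B\right) \frac{23}{4} = -23 + \frac{23 B}{4}$)
$m{\left(Z \right)} = Z^{2}$
$q{\left(-6,0 \right)} \left(m{\left(10 \right)} - 18\right) = \left(-23 + \frac{23}{4} \left(-6\right)\right) \left(10^{2} - 18\right) = \left(-23 - \frac{69}{2}\right) \left(100 - 18\right) = \left(- \frac{115}{2}\right) 82 = -4715$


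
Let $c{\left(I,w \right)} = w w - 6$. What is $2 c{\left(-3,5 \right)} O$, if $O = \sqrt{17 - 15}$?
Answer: $38 \sqrt{2} \approx 53.74$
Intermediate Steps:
$c{\left(I,w \right)} = -6 + w^{2}$ ($c{\left(I,w \right)} = w^{2} - 6 = -6 + w^{2}$)
$O = \sqrt{2} \approx 1.4142$
$2 c{\left(-3,5 \right)} O = 2 \left(-6 + 5^{2}\right) \sqrt{2} = 2 \left(-6 + 25\right) \sqrt{2} = 2 \cdot 19 \sqrt{2} = 38 \sqrt{2}$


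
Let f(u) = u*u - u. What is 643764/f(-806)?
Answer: 107294/108407 ≈ 0.98973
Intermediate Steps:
f(u) = u² - u
643764/f(-806) = 643764/((-806*(-1 - 806))) = 643764/((-806*(-807))) = 643764/650442 = 643764*(1/650442) = 107294/108407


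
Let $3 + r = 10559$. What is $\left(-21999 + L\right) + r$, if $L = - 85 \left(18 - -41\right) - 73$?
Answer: $-16531$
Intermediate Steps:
$r = 10556$ ($r = -3 + 10559 = 10556$)
$L = -5088$ ($L = - 85 \left(18 + 41\right) - 73 = \left(-85\right) 59 - 73 = -5015 - 73 = -5088$)
$\left(-21999 + L\right) + r = \left(-21999 - 5088\right) + 10556 = -27087 + 10556 = -16531$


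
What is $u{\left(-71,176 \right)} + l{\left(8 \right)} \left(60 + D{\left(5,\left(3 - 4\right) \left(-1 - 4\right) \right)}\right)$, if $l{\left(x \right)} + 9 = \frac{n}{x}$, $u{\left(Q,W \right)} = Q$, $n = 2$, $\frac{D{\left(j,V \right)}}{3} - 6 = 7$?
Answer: $- \frac{3749}{4} \approx -937.25$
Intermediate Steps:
$D{\left(j,V \right)} = 39$ ($D{\left(j,V \right)} = 18 + 3 \cdot 7 = 18 + 21 = 39$)
$l{\left(x \right)} = -9 + \frac{2}{x}$
$u{\left(-71,176 \right)} + l{\left(8 \right)} \left(60 + D{\left(5,\left(3 - 4\right) \left(-1 - 4\right) \right)}\right) = -71 + \left(-9 + \frac{2}{8}\right) \left(60 + 39\right) = -71 + \left(-9 + 2 \cdot \frac{1}{8}\right) 99 = -71 + \left(-9 + \frac{1}{4}\right) 99 = -71 - \frac{3465}{4} = - \frac{3749}{4}$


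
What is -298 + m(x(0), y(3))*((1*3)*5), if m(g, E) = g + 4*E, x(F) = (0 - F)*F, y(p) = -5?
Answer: -598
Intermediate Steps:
x(F) = -F² (x(F) = (-F)*F = -F²)
-298 + m(x(0), y(3))*((1*3)*5) = -298 + (-1*0² + 4*(-5))*((1*3)*5) = -298 + (-1*0 - 20)*(3*5) = -298 + (0 - 20)*15 = -298 - 20*15 = -298 - 300 = -598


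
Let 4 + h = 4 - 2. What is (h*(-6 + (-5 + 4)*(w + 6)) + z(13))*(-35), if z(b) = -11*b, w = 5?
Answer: 3815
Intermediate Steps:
h = -2 (h = -4 + (4 - 2) = -4 + 2 = -2)
(h*(-6 + (-5 + 4)*(w + 6)) + z(13))*(-35) = (-2*(-6 + (-5 + 4)*(5 + 6)) - 11*13)*(-35) = (-2*(-6 - 1*11) - 143)*(-35) = (-2*(-6 - 11) - 143)*(-35) = (-2*(-17) - 143)*(-35) = (34 - 143)*(-35) = -109*(-35) = 3815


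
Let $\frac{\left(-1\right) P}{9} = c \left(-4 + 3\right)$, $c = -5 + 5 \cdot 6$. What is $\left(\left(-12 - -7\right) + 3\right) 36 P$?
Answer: $-16200$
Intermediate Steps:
$c = 25$ ($c = -5 + 30 = 25$)
$P = 225$ ($P = - 9 \cdot 25 \left(-4 + 3\right) = - 9 \cdot 25 \left(-1\right) = \left(-9\right) \left(-25\right) = 225$)
$\left(\left(-12 - -7\right) + 3\right) 36 P = \left(\left(-12 - -7\right) + 3\right) 36 \cdot 225 = \left(\left(-12 + 7\right) + 3\right) 36 \cdot 225 = \left(-5 + 3\right) 36 \cdot 225 = \left(-2\right) 36 \cdot 225 = \left(-72\right) 225 = -16200$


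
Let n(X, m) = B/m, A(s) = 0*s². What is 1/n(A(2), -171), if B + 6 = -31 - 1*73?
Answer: 171/110 ≈ 1.5545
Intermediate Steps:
A(s) = 0
B = -110 (B = -6 + (-31 - 1*73) = -6 + (-31 - 73) = -6 - 104 = -110)
n(X, m) = -110/m
1/n(A(2), -171) = 1/(-110/(-171)) = 1/(-110*(-1/171)) = 1/(110/171) = 171/110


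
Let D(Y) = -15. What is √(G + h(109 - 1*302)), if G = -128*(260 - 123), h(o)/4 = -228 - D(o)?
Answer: 2*I*√4597 ≈ 135.6*I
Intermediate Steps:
h(o) = -852 (h(o) = 4*(-228 - 1*(-15)) = 4*(-228 + 15) = 4*(-213) = -852)
G = -17536 (G = -128*137 = -17536)
√(G + h(109 - 1*302)) = √(-17536 - 852) = √(-18388) = 2*I*√4597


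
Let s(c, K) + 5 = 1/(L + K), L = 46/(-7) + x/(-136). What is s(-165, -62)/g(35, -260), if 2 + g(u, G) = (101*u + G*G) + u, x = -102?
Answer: -9523/135148032 ≈ -7.0464e-5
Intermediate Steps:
L = -163/28 (L = 46/(-7) - 102/(-136) = 46*(-⅐) - 102*(-1/136) = -46/7 + ¾ = -163/28 ≈ -5.8214)
g(u, G) = -2 + G² + 102*u (g(u, G) = -2 + ((101*u + G*G) + u) = -2 + ((101*u + G²) + u) = -2 + ((G² + 101*u) + u) = -2 + (G² + 102*u) = -2 + G² + 102*u)
s(c, K) = -5 + 1/(-163/28 + K)
s(-165, -62)/g(35, -260) = ((843 - 140*(-62))/(-163 + 28*(-62)))/(-2 + (-260)² + 102*35) = ((843 + 8680)/(-163 - 1736))/(-2 + 67600 + 3570) = (9523/(-1899))/71168 = -1/1899*9523*(1/71168) = -9523/1899*1/71168 = -9523/135148032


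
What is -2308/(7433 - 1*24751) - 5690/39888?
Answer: -1619479/172695096 ≈ -0.0093777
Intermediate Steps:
-2308/(7433 - 1*24751) - 5690/39888 = -2308/(7433 - 24751) - 5690*1/39888 = -2308/(-17318) - 2845/19944 = -2308*(-1/17318) - 2845/19944 = 1154/8659 - 2845/19944 = -1619479/172695096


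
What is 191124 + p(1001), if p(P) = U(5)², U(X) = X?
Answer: 191149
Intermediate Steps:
p(P) = 25 (p(P) = 5² = 25)
191124 + p(1001) = 191124 + 25 = 191149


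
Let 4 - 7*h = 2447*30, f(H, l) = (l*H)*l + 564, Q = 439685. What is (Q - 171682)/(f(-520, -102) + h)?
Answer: -1876021/37940018 ≈ -0.049447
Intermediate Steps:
f(H, l) = 564 + H*l**2 (f(H, l) = (H*l)*l + 564 = H*l**2 + 564 = 564 + H*l**2)
h = -73406/7 (h = 4/7 - 2447*30/7 = 4/7 - 1/7*73410 = 4/7 - 73410/7 = -73406/7 ≈ -10487.)
(Q - 171682)/(f(-520, -102) + h) = (439685 - 171682)/((564 - 520*(-102)**2) - 73406/7) = 268003/((564 - 520*10404) - 73406/7) = 268003/((564 - 5410080) - 73406/7) = 268003/(-5409516 - 73406/7) = 268003/(-37940018/7) = 268003*(-7/37940018) = -1876021/37940018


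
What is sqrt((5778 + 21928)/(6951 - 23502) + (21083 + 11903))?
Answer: 2*sqrt(250988365905)/5517 ≈ 181.62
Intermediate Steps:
sqrt((5778 + 21928)/(6951 - 23502) + (21083 + 11903)) = sqrt(27706/(-16551) + 32986) = sqrt(27706*(-1/16551) + 32986) = sqrt(-27706/16551 + 32986) = sqrt(545923580/16551) = 2*sqrt(250988365905)/5517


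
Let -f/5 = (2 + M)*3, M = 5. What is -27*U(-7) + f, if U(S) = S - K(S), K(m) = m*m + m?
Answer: 1218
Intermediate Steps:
K(m) = m + m² (K(m) = m² + m = m + m²)
U(S) = S - S*(1 + S)
f = -105 (f = -5*(2 + 5)*3 = -35*3 = -5*21 = -105)
-27*U(-7) + f = -(-27)*(-7)² - 105 = -(-27)*49 - 105 = -27*(-49) - 105 = 1323 - 105 = 1218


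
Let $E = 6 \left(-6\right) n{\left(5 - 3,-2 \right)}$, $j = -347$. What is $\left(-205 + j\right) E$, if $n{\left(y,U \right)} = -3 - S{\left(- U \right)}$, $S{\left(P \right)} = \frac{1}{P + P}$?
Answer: $-64584$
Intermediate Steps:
$S{\left(P \right)} = \frac{1}{2 P}$
$n{\left(y,U \right)} = -3 + \frac{1}{2 U}$ ($n{\left(y,U \right)} = -3 - \frac{1}{2 \left(- U\right)} = -3 - \frac{\left(-1\right) \frac{1}{U}}{2} = -3 - - \frac{1}{2 U} = -3 + \frac{1}{2 U}$)
$E = 117$ ($E = 6 \left(-6\right) \left(-3 + \frac{1}{2 \left(-2\right)}\right) = - 36 \left(-3 + \frac{1}{2} \left(- \frac{1}{2}\right)\right) = - 36 \left(-3 - \frac{1}{4}\right) = \left(-36\right) \left(- \frac{13}{4}\right) = 117$)
$\left(-205 + j\right) E = \left(-205 - 347\right) 117 = \left(-552\right) 117 = -64584$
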